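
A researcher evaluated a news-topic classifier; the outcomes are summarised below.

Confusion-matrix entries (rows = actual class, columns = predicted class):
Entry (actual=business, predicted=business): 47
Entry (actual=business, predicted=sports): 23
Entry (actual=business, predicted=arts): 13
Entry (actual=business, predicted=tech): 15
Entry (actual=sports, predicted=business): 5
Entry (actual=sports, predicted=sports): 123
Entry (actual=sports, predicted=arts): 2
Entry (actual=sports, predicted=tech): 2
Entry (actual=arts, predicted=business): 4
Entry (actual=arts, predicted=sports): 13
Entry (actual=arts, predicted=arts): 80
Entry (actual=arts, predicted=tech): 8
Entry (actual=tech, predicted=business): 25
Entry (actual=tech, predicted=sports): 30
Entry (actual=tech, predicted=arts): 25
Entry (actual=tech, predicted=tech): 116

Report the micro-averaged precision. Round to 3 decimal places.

0.689

Micro-averaging pools counts across classes: ΣTP=366, ΣFP=165, ΣFN=165.
Micro-precision = TP/(TP+FP) on pooled counts = 0.689 (equals overall accuracy in single-label multiclass).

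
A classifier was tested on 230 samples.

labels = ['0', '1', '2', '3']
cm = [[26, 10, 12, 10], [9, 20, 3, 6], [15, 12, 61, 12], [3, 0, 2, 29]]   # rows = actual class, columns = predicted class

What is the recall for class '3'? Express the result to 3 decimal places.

One-vs-rest for '3': TP = diagonal; FP = other classes predicted '3'; FN = '3' predicted as other.
recall = TP/(TP+FN).
3: TP=29, FN=3+0+2=5 → 29/34 = 0.8529

0.853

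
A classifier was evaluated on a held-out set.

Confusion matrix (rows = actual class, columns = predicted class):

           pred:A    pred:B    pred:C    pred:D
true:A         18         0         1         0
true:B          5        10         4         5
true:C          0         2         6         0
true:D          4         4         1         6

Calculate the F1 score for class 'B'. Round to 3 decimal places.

0.500

Take TP from the diagonal, FP from the rest of the 'B' prediction marginal, FN from the rest of the 'B' actual marginal.
F1 score = 2·TP/(2·TP+FP+FN).
B: TP=10, FP=0+2+4=6, FN=5+4+5=14 → 20/40 = 0.5000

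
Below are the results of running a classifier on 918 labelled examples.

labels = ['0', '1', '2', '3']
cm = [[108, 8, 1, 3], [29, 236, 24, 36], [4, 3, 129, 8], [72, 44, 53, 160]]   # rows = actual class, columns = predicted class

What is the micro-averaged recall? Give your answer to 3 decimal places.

Micro-averaging pools counts across classes: ΣTP=633, ΣFP=285, ΣFN=285.
Micro-recall = TP/(TP+FN) on pooled counts = 0.690 (equals overall accuracy in single-label multiclass).

0.690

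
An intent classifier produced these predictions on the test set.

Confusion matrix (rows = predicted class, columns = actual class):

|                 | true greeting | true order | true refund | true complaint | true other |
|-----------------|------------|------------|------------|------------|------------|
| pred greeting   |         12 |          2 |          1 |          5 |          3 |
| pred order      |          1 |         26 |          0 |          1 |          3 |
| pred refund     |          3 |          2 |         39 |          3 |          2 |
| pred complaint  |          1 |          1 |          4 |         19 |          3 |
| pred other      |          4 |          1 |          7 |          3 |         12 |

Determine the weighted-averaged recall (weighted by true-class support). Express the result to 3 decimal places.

0.684

Per-class recall (TP/(TP+FN)):
  greeting: TP=12, FN=1+3+1+4=9 → 12/21 = 0.5714
  order: TP=26, FN=2+2+1+1=6 → 26/32 = 0.8125
  refund: TP=39, FN=1+0+4+7=12 → 39/51 = 0.7647
  complaint: TP=19, FN=5+1+3+3=12 → 19/31 = 0.6129
  other: TP=12, FN=3+3+2+3=11 → 12/23 = 0.5217
Weighted-recall = Σ (supportᵢ/N)·recallᵢ with N=158: (21/158)·0.5714 + (32/158)·0.8125 + (51/158)·0.7647 + (31/158)·0.6129 + (23/158)·0.5217 = 0.684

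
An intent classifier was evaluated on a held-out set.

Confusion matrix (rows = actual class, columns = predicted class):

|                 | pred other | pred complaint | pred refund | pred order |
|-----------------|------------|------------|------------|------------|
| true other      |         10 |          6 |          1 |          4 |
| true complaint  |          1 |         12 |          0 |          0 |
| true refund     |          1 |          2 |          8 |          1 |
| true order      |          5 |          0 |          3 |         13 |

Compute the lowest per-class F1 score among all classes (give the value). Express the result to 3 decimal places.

Per-class F1 score (2·TP/(2·TP+FP+FN)):
  other: TP=10, FP=1+1+5=7, FN=6+1+4=11 → 20/38 = 0.5263
  complaint: TP=12, FP=6+2+0=8, FN=1+0+0=1 → 24/33 = 0.7273
  refund: TP=8, FP=1+0+3=4, FN=1+2+1=4 → 16/24 = 0.6667
  order: TP=13, FP=4+0+1=5, FN=5+0+3=8 → 26/39 = 0.6667
Lowest is class 'other' with F1 score = 0.526.

0.526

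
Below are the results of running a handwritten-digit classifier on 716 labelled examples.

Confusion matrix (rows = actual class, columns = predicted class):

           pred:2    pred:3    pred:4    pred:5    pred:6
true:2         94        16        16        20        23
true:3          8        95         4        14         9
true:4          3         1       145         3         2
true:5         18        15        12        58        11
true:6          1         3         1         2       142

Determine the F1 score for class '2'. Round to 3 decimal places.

0.642

Treat '2' as positive and all other classes as negative.
F1 score = 2·TP/(2·TP+FP+FN).
2: TP=94, FP=8+3+18+1=30, FN=16+16+20+23=75 → 188/293 = 0.6416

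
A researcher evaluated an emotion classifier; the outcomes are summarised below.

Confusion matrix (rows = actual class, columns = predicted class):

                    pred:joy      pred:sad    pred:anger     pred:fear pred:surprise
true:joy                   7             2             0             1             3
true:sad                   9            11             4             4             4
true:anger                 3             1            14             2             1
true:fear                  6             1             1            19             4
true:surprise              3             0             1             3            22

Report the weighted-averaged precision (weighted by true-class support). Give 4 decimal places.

Per-class precision (TP/(TP+FP)):
  joy: TP=7, FP=9+3+6+3=21 → 7/28 = 0.25000
  sad: TP=11, FP=2+1+1+0=4 → 11/15 = 0.73333
  anger: TP=14, FP=0+4+1+1=6 → 14/20 = 0.70000
  fear: TP=19, FP=1+4+2+3=10 → 19/29 = 0.65517
  surprise: TP=22, FP=3+4+1+4=12 → 22/34 = 0.64706
Weighted-precision = Σ (supportᵢ/N)·precisionᵢ with N=126: (13/126)·0.25000 + (32/126)·0.73333 + (21/126)·0.70000 + (31/126)·0.65517 + (29/126)·0.64706 = 0.6388

0.6388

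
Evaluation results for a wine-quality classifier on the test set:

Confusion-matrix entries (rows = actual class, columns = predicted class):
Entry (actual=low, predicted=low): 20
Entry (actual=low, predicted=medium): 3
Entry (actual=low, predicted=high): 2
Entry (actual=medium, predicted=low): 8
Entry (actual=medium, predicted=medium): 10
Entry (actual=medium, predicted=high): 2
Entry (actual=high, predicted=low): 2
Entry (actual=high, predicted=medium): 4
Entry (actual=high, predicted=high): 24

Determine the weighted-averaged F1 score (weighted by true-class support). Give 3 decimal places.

0.718

Per-class F1 score (2·TP/(2·TP+FP+FN)):
  low: TP=20, FP=8+2=10, FN=3+2=5 → 40/55 = 0.7273
  medium: TP=10, FP=3+4=7, FN=8+2=10 → 20/37 = 0.5405
  high: TP=24, FP=2+2=4, FN=2+4=6 → 48/58 = 0.8276
Weighted-F1 score = Σ (supportᵢ/N)·F1 scoreᵢ with N=75: (25/75)·0.7273 + (20/75)·0.5405 + (30/75)·0.8276 = 0.718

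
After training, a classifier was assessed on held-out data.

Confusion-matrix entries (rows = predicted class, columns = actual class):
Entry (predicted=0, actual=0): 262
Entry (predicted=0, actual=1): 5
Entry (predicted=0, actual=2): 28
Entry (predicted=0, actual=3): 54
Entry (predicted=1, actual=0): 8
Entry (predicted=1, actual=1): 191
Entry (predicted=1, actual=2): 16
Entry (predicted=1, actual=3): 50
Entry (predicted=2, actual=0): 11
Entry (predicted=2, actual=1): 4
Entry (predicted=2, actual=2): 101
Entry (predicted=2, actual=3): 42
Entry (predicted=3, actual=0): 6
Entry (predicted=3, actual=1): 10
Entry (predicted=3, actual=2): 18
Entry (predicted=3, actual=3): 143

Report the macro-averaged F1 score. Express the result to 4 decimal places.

Per-class F1 score (2·TP/(2·TP+FP+FN)):
  0: TP=262, FP=5+28+54=87, FN=8+11+6=25 → 524/636 = 0.82390
  1: TP=191, FP=8+16+50=74, FN=5+4+10=19 → 382/475 = 0.80421
  2: TP=101, FP=11+4+42=57, FN=28+16+18=62 → 202/321 = 0.62928
  3: TP=143, FP=6+10+18=34, FN=54+50+42=146 → 286/466 = 0.61373
Macro-F1 score = mean = (0.82390 + 0.80421 + 0.62928 + 0.61373) / 4 = 0.7178

0.7178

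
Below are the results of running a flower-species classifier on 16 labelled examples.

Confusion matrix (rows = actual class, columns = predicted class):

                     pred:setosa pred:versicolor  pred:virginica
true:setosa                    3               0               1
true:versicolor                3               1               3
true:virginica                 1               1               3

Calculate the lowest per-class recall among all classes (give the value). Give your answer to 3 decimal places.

0.143

Per-class recall (TP/(TP+FN)):
  setosa: TP=3, FN=0+1=1 → 3/4 = 0.7500
  versicolor: TP=1, FN=3+3=6 → 1/7 = 0.1429
  virginica: TP=3, FN=1+1=2 → 3/5 = 0.6000
Lowest is class 'versicolor' with recall = 0.143.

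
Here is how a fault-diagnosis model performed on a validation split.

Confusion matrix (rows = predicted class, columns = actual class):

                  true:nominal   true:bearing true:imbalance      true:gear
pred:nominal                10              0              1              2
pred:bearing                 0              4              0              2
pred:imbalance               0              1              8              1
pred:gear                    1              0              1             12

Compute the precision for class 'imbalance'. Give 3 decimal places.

Take TP from the diagonal, FP from the rest of the 'imbalance' prediction marginal, FN from the rest of the 'imbalance' actual marginal.
precision = TP/(TP+FP).
imbalance: TP=8, FP=0+1+1=2 → 8/10 = 0.8000

0.800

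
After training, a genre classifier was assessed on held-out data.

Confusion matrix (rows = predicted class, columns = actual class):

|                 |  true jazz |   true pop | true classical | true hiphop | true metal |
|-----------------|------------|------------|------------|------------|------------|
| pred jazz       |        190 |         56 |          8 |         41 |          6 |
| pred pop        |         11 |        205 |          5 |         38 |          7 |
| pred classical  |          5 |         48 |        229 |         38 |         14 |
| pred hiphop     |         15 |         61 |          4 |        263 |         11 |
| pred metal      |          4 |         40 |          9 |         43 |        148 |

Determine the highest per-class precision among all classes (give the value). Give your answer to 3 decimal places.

0.771

Per-class precision (TP/(TP+FP)):
  jazz: TP=190, FP=56+8+41+6=111 → 190/301 = 0.6312
  pop: TP=205, FP=11+5+38+7=61 → 205/266 = 0.7707
  classical: TP=229, FP=5+48+38+14=105 → 229/334 = 0.6856
  hiphop: TP=263, FP=15+61+4+11=91 → 263/354 = 0.7429
  metal: TP=148, FP=4+40+9+43=96 → 148/244 = 0.6066
Highest is class 'pop' with precision = 0.771.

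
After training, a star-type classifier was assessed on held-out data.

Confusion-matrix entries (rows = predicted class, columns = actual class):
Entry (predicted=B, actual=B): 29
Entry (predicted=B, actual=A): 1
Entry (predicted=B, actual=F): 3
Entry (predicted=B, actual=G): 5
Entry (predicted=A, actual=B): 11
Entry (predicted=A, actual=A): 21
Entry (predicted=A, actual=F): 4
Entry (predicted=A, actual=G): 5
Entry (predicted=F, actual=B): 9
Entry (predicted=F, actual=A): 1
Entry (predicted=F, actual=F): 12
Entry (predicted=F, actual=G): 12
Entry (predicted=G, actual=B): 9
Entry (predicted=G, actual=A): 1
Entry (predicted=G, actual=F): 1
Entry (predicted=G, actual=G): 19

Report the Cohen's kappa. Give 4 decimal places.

Observed agreement pₒ = trace/N = 81/143 = 0.56643
Expected agreement pₑ = Σ (rowᵢ·colᵢ)/N² = (58·38 + 24·41 + 20·34 + 41·30)/143² = 0.24930
κ = (pₒ − pₑ)/(1 − pₑ) = (0.56643 − 0.24930)/(1 − 0.24930) = 0.4224

0.4224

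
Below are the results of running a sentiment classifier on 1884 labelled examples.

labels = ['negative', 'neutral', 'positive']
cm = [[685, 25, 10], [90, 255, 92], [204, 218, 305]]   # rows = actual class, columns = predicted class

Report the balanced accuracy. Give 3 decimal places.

0.651

Balanced accuracy = mean of per-class recall.
  negative: recall = 685/720 = 0.9514
  neutral: recall = 255/437 = 0.5835
  positive: recall = 305/727 = 0.4195
Mean = (0.9514 + 0.5835 + 0.4195) / 3 = 0.651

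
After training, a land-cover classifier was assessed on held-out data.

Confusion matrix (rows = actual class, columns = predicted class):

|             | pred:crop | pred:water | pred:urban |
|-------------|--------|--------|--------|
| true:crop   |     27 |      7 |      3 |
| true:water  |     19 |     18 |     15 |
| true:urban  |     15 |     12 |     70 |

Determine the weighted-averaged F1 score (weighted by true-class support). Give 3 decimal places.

Per-class F1 score (2·TP/(2·TP+FP+FN)):
  crop: TP=27, FP=19+15=34, FN=7+3=10 → 54/98 = 0.5510
  water: TP=18, FP=7+12=19, FN=19+15=34 → 36/89 = 0.4045
  urban: TP=70, FP=3+15=18, FN=15+12=27 → 140/185 = 0.7568
Weighted-F1 score = Σ (supportᵢ/N)·F1 scoreᵢ with N=186: (37/186)·0.5510 + (52/186)·0.4045 + (97/186)·0.7568 = 0.617

0.617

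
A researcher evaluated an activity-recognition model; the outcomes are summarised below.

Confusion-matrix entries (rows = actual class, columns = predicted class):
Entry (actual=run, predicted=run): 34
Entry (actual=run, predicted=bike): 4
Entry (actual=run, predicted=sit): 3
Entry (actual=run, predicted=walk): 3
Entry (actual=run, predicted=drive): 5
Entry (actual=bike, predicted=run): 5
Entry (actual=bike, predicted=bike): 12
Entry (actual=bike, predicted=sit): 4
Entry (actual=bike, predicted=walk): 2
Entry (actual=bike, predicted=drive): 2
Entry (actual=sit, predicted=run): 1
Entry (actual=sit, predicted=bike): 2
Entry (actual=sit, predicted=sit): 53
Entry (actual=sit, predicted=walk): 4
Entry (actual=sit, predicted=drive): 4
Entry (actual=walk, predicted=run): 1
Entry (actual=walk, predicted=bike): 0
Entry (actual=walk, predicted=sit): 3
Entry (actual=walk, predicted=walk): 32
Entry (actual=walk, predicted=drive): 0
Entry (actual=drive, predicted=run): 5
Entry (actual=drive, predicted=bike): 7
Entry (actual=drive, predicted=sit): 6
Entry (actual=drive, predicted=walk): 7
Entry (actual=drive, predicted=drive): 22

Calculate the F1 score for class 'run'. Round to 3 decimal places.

0.716

One-vs-rest for 'run': TP = diagonal; FP = other classes predicted 'run'; FN = 'run' predicted as other.
F1 score = 2·TP/(2·TP+FP+FN).
run: TP=34, FP=5+1+1+5=12, FN=4+3+3+5=15 → 68/95 = 0.7158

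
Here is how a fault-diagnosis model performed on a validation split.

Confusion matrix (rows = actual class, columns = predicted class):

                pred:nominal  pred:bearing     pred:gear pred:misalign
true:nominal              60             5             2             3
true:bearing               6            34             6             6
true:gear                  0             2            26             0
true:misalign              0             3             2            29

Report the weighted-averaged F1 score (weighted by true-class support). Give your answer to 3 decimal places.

0.808

Per-class F1 score (2·TP/(2·TP+FP+FN)):
  nominal: TP=60, FP=6+0+0=6, FN=5+2+3=10 → 120/136 = 0.8824
  bearing: TP=34, FP=5+2+3=10, FN=6+6+6=18 → 68/96 = 0.7083
  gear: TP=26, FP=2+6+2=10, FN=0+2+0=2 → 52/64 = 0.8125
  misalign: TP=29, FP=3+6+0=9, FN=0+3+2=5 → 58/72 = 0.8056
Weighted-F1 score = Σ (supportᵢ/N)·F1 scoreᵢ with N=184: (70/184)·0.8824 + (52/184)·0.7083 + (28/184)·0.8125 + (34/184)·0.8056 = 0.808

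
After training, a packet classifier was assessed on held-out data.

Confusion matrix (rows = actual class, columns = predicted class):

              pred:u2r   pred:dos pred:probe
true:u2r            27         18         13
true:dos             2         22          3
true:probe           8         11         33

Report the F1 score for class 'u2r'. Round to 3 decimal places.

0.568

Take TP from the diagonal, FP from the rest of the 'u2r' prediction marginal, FN from the rest of the 'u2r' actual marginal.
F1 score = 2·TP/(2·TP+FP+FN).
u2r: TP=27, FP=2+8=10, FN=18+13=31 → 54/95 = 0.5684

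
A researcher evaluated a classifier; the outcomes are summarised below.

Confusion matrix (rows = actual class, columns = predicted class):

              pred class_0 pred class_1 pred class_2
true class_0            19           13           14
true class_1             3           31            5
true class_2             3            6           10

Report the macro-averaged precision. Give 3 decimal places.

Per-class precision (TP/(TP+FP)):
  class_0: TP=19, FP=3+3=6 → 19/25 = 0.7600
  class_1: TP=31, FP=13+6=19 → 31/50 = 0.6200
  class_2: TP=10, FP=14+5=19 → 10/29 = 0.3448
Macro-precision = mean = (0.7600 + 0.6200 + 0.3448) / 3 = 0.575

0.575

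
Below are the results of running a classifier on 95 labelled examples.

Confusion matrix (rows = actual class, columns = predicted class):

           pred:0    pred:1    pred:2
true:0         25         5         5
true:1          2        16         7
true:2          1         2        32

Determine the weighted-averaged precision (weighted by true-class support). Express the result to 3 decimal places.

Per-class precision (TP/(TP+FP)):
  0: TP=25, FP=2+1=3 → 25/28 = 0.8929
  1: TP=16, FP=5+2=7 → 16/23 = 0.6957
  2: TP=32, FP=5+7=12 → 32/44 = 0.7273
Weighted-precision = Σ (supportᵢ/N)·precisionᵢ with N=95: (35/95)·0.8929 + (25/95)·0.6957 + (35/95)·0.7273 = 0.780

0.780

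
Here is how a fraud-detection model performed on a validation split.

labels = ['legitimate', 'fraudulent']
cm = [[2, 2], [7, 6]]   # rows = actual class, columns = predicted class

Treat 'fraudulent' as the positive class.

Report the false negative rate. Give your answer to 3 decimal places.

FNR = FN/(FN+TP) = 7/(7+6) = 0.538

0.538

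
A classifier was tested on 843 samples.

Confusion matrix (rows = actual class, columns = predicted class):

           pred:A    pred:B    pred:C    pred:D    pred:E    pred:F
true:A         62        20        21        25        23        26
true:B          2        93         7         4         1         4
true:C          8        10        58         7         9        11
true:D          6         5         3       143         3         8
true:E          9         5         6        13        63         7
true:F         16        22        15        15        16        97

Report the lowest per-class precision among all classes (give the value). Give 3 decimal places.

0.527

Per-class precision (TP/(TP+FP)):
  A: TP=62, FP=2+8+6+9+16=41 → 62/103 = 0.6019
  B: TP=93, FP=20+10+5+5+22=62 → 93/155 = 0.6000
  C: TP=58, FP=21+7+3+6+15=52 → 58/110 = 0.5273
  D: TP=143, FP=25+4+7+13+15=64 → 143/207 = 0.6908
  E: TP=63, FP=23+1+9+3+16=52 → 63/115 = 0.5478
  F: TP=97, FP=26+4+11+8+7=56 → 97/153 = 0.6340
Lowest is class 'C' with precision = 0.527.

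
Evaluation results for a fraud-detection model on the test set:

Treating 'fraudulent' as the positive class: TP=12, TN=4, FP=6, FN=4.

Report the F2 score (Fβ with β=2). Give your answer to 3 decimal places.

Fβ = (1+β²)·TP / ((1+β²)·TP + β²·FN + FP), with β²=4
= 5·12 / (5·12 + 4·4 + 6) = 0.732

0.732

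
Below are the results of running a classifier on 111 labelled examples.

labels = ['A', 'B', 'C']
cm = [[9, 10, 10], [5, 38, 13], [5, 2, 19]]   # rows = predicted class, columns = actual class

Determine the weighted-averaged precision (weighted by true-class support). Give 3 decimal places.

0.635

Per-class precision (TP/(TP+FP)):
  A: TP=9, FP=10+10=20 → 9/29 = 0.3103
  B: TP=38, FP=5+13=18 → 38/56 = 0.6786
  C: TP=19, FP=5+2=7 → 19/26 = 0.7308
Weighted-precision = Σ (supportᵢ/N)·precisionᵢ with N=111: (19/111)·0.3103 + (50/111)·0.6786 + (42/111)·0.7308 = 0.635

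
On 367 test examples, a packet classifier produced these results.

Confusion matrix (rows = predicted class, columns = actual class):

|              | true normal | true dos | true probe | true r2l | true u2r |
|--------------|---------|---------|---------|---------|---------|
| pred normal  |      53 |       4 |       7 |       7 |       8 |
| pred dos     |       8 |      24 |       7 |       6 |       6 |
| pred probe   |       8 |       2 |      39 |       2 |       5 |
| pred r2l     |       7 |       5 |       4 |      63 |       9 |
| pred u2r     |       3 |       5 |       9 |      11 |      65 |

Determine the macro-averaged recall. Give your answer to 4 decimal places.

Per-class recall (TP/(TP+FN)):
  normal: TP=53, FN=8+8+7+3=26 → 53/79 = 0.67089
  dos: TP=24, FN=4+2+5+5=16 → 24/40 = 0.60000
  probe: TP=39, FN=7+7+4+9=27 → 39/66 = 0.59091
  r2l: TP=63, FN=7+6+2+11=26 → 63/89 = 0.70787
  u2r: TP=65, FN=8+6+5+9=28 → 65/93 = 0.69892
Macro-recall = mean = (0.67089 + 0.60000 + 0.59091 + 0.70787 + 0.69892) / 5 = 0.6537

0.6537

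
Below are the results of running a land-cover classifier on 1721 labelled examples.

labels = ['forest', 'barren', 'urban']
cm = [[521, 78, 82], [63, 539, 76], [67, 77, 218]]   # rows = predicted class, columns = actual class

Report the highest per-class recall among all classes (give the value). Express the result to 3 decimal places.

Per-class recall (TP/(TP+FN)):
  forest: TP=521, FN=63+67=130 → 521/651 = 0.8003
  barren: TP=539, FN=78+77=155 → 539/694 = 0.7767
  urban: TP=218, FN=82+76=158 → 218/376 = 0.5798
Highest is class 'forest' with recall = 0.800.

0.800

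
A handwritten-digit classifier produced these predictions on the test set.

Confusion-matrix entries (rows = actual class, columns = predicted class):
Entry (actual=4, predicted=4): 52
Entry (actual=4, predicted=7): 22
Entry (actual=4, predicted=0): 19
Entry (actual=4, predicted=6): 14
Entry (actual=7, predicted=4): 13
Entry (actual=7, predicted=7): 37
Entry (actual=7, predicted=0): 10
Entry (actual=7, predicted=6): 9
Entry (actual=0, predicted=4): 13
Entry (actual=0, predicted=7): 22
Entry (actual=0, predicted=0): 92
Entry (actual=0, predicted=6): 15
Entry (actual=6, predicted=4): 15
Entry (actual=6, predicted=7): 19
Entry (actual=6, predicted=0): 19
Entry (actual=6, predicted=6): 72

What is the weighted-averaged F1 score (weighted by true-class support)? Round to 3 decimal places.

0.576

Per-class F1 score (2·TP/(2·TP+FP+FN)):
  4: TP=52, FP=13+13+15=41, FN=22+19+14=55 → 104/200 = 0.5200
  7: TP=37, FP=22+22+19=63, FN=13+10+9=32 → 74/169 = 0.4379
  0: TP=92, FP=19+10+19=48, FN=13+22+15=50 → 184/282 = 0.6525
  6: TP=72, FP=14+9+15=38, FN=15+19+19=53 → 144/235 = 0.6128
Weighted-F1 score = Σ (supportᵢ/N)·F1 scoreᵢ with N=443: (107/443)·0.5200 + (69/443)·0.4379 + (142/443)·0.6525 + (125/443)·0.6128 = 0.576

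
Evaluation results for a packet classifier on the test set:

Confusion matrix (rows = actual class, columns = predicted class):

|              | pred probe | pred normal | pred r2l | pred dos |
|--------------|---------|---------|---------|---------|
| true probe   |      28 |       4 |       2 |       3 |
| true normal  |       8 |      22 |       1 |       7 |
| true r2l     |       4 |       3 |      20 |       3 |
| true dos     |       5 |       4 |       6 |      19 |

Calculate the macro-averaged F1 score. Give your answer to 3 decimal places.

0.639

Per-class F1 score (2·TP/(2·TP+FP+FN)):
  probe: TP=28, FP=8+4+5=17, FN=4+2+3=9 → 56/82 = 0.6829
  normal: TP=22, FP=4+3+4=11, FN=8+1+7=16 → 44/71 = 0.6197
  r2l: TP=20, FP=2+1+6=9, FN=4+3+3=10 → 40/59 = 0.6780
  dos: TP=19, FP=3+7+3=13, FN=5+4+6=15 → 38/66 = 0.5758
Macro-F1 score = mean = (0.6829 + 0.6197 + 0.6780 + 0.5758) / 4 = 0.639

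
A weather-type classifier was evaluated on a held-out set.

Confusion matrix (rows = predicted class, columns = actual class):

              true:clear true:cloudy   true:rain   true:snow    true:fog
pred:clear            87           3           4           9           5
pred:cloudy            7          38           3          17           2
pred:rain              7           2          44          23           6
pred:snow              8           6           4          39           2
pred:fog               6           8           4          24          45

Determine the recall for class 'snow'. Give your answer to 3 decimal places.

One-vs-rest for 'snow': TP = diagonal; FP = other classes predicted 'snow'; FN = 'snow' predicted as other.
recall = TP/(TP+FN).
snow: TP=39, FN=9+17+23+24=73 → 39/112 = 0.3482

0.348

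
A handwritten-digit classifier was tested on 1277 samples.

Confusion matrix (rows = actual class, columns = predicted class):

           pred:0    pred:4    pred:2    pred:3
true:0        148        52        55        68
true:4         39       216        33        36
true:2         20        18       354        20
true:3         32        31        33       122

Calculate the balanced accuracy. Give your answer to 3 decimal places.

0.636

Balanced accuracy = mean of per-class recall.
  0: recall = 148/323 = 0.4582
  4: recall = 216/324 = 0.6667
  2: recall = 354/412 = 0.8592
  3: recall = 122/218 = 0.5596
Mean = (0.4582 + 0.6667 + 0.8592 + 0.5596) / 4 = 0.636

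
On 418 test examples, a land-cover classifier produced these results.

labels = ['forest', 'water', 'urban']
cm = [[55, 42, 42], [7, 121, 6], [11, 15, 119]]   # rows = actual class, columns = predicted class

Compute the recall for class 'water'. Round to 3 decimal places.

0.903

recall = TP/(TP+FN).
water: TP=121, FN=7+6=13 → 121/134 = 0.9030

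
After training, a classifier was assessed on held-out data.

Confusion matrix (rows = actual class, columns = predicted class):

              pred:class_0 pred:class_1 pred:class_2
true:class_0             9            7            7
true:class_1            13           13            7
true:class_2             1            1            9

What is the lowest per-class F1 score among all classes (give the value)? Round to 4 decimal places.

0.3913

Per-class F1 score (2·TP/(2·TP+FP+FN)):
  class_0: TP=9, FP=13+1=14, FN=7+7=14 → 18/46 = 0.39130
  class_1: TP=13, FP=7+1=8, FN=13+7=20 → 26/54 = 0.48148
  class_2: TP=9, FP=7+7=14, FN=1+1=2 → 18/34 = 0.52941
Lowest is class 'class_0' with F1 score = 0.3913.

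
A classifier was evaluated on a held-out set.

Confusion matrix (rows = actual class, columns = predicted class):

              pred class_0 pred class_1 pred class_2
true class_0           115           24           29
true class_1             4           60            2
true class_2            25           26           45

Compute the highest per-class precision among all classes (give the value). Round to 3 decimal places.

0.799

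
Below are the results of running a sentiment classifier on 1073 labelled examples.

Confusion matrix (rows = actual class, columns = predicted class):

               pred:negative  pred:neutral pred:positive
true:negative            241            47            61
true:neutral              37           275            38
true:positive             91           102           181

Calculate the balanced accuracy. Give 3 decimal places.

0.653

Balanced accuracy = mean of per-class recall.
  negative: recall = 241/349 = 0.6905
  neutral: recall = 275/350 = 0.7857
  positive: recall = 181/374 = 0.4840
Mean = (0.6905 + 0.7857 + 0.4840) / 3 = 0.653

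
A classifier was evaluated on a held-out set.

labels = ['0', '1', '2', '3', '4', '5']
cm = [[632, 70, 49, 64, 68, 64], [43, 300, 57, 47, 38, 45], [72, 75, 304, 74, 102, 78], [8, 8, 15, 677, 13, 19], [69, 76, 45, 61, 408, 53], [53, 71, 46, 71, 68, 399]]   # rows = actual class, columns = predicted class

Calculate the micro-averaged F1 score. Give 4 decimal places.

0.6264

Micro-averaging pools counts across classes: ΣTP=2720, ΣFP=1622, ΣFN=1622.
Micro-F1 score = 2·TP/(2·TP+FP+FN) on pooled counts = 0.6264 (equals overall accuracy in single-label multiclass).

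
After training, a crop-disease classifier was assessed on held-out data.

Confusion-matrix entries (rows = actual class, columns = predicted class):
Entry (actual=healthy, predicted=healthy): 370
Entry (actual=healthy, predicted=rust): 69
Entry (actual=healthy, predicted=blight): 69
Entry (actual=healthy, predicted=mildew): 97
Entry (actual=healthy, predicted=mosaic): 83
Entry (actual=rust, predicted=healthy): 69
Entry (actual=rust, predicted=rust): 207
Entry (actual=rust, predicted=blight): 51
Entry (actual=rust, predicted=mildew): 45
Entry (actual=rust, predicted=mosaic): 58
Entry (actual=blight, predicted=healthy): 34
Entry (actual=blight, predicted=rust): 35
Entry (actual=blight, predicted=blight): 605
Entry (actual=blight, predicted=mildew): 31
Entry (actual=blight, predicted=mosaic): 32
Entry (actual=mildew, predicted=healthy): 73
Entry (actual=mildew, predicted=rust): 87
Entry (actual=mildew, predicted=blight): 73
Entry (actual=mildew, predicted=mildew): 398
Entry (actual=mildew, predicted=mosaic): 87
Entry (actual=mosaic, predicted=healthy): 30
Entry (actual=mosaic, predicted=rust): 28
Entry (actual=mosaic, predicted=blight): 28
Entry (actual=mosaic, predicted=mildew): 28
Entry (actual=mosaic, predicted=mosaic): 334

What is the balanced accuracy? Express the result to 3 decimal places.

Balanced accuracy = mean of per-class recall.
  healthy: recall = 370/688 = 0.5378
  rust: recall = 207/430 = 0.4814
  blight: recall = 605/737 = 0.8209
  mildew: recall = 398/718 = 0.5543
  mosaic: recall = 334/448 = 0.7455
Mean = (0.5378 + 0.4814 + 0.8209 + 0.5543 + 0.7455) / 5 = 0.628

0.628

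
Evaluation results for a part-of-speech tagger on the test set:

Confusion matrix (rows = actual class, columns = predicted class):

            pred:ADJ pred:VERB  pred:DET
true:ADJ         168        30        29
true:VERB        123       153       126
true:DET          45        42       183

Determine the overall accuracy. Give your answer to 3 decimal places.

Accuracy = trace / total = (168+153+183=504) / 899 = 504/899 = 0.561

0.561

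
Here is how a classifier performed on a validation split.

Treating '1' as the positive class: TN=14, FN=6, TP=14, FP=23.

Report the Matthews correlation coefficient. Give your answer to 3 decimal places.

0.078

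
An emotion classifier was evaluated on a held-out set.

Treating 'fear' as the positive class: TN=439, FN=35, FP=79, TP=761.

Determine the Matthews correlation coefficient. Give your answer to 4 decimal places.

MCC = (TP·TN − FP·FN) / √((TP+FP)(TP+FN)(TN+FP)(TN+FN))
Numerator = 761·439 − 79·35 = 331314
Denominator = √(840·796·518·474) = √164172516480 = 405182.0782
MCC = 331314 / 405182.0782 = 0.8177

0.8177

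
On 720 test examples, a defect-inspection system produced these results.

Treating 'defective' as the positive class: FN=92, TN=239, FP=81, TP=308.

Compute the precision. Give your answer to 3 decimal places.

0.792

Precision = TP/(TP+FP) = 308/(308+81) = 308/389 = 0.792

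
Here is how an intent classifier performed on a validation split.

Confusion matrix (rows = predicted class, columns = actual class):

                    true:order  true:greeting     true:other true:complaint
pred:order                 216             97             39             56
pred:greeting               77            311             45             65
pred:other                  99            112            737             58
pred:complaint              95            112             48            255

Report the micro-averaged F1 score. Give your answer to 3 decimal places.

Micro-averaging pools counts across classes: ΣTP=1519, ΣFP=903, ΣFN=903.
Micro-F1 score = 2·TP/(2·TP+FP+FN) on pooled counts = 0.627 (equals overall accuracy in single-label multiclass).

0.627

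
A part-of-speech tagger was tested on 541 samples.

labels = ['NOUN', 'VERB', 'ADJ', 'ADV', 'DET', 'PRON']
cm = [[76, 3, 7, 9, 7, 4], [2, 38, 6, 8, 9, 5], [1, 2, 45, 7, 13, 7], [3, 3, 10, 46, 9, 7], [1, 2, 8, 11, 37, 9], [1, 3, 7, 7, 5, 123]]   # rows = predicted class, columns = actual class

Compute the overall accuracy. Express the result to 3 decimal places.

0.675

Accuracy = trace / total = (76+38+45+46+37+123=365) / 541 = 365/541 = 0.675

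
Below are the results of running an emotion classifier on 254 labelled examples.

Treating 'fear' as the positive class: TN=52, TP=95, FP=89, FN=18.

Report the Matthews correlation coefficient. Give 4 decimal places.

0.2330

MCC = (TP·TN − FP·FN) / √((TP+FP)(TP+FN)(TN+FP)(TN+FN))
Numerator = 95·52 − 89·18 = 3338
Denominator = √(184·113·141·70) = √205217040 = 14325.3984
MCC = 3338 / 14325.3984 = 0.2330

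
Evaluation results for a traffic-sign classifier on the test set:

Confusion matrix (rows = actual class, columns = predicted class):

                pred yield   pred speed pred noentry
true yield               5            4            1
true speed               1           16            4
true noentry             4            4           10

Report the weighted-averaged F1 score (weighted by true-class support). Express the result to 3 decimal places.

Per-class F1 score (2·TP/(2·TP+FP+FN)):
  yield: TP=5, FP=1+4=5, FN=4+1=5 → 10/20 = 0.5000
  speed: TP=16, FP=4+4=8, FN=1+4=5 → 32/45 = 0.7111
  noentry: TP=10, FP=1+4=5, FN=4+4=8 → 20/33 = 0.6061
Weighted-F1 score = Σ (supportᵢ/N)·F1 scoreᵢ with N=49: (10/49)·0.5000 + (21/49)·0.7111 + (18/49)·0.6061 = 0.629

0.629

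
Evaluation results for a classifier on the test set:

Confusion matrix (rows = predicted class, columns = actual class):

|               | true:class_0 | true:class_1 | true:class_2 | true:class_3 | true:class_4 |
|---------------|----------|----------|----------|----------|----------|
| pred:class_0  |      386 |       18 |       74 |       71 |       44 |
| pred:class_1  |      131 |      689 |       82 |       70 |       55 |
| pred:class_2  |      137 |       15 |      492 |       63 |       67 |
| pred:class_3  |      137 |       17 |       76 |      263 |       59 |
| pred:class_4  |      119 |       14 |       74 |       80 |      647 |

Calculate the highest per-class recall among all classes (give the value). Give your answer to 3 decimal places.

Per-class recall (TP/(TP+FN)):
  class_0: TP=386, FN=131+137+137+119=524 → 386/910 = 0.4242
  class_1: TP=689, FN=18+15+17+14=64 → 689/753 = 0.9150
  class_2: TP=492, FN=74+82+76+74=306 → 492/798 = 0.6165
  class_3: TP=263, FN=71+70+63+80=284 → 263/547 = 0.4808
  class_4: TP=647, FN=44+55+67+59=225 → 647/872 = 0.7420
Highest is class 'class_1' with recall = 0.915.

0.915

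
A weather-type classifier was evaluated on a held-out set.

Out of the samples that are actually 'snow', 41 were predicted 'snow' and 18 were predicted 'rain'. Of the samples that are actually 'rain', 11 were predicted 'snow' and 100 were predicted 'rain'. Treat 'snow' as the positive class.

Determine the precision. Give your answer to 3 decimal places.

0.788

Precision = TP/(TP+FP) = 41/(41+11) = 41/52 = 0.788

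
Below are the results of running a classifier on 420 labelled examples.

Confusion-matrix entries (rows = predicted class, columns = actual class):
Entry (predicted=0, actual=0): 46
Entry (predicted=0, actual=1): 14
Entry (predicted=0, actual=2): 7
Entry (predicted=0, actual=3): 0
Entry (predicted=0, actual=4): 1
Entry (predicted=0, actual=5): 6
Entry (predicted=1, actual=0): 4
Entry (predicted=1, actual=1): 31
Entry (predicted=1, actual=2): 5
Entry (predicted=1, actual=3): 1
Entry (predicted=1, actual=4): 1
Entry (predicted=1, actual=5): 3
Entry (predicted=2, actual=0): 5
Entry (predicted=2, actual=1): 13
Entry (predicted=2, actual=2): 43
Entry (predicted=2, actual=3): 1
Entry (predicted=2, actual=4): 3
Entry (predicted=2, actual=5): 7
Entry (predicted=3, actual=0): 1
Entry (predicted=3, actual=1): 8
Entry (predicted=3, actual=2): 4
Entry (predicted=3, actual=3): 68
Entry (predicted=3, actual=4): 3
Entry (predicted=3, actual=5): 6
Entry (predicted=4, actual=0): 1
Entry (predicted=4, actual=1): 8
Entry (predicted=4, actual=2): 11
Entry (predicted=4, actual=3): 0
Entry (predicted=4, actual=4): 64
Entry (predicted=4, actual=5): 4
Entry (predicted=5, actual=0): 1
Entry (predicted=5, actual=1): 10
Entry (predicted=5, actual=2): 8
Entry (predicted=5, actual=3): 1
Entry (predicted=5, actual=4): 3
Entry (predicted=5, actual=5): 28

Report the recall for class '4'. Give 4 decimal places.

0.8533

recall = TP/(TP+FN).
4: TP=64, FN=1+1+3+3+3=11 → 64/75 = 0.85333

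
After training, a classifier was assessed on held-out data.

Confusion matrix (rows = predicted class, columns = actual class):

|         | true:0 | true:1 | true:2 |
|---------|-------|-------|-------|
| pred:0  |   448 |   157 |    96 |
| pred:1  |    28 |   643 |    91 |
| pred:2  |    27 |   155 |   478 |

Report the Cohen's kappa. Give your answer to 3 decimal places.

Observed agreement pₒ = trace/N = 1569/2123 = 0.7390
Expected agreement pₑ = Σ (rowᵢ·colᵢ)/N² = (503·701 + 955·762 + 665·660)/2123² = 0.3371
κ = (pₒ − pₑ)/(1 − pₑ) = (0.7390 − 0.3371)/(1 − 0.3371) = 0.606

0.606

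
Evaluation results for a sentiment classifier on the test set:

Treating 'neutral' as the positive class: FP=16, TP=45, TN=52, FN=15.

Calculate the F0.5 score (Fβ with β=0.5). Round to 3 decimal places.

0.740

Fβ = (1+β²)·TP / ((1+β²)·TP + β²·FN + FP), with β²=1/4
= 1.25·45 / (1.25·45 + 0.25·15 + 16) = 0.740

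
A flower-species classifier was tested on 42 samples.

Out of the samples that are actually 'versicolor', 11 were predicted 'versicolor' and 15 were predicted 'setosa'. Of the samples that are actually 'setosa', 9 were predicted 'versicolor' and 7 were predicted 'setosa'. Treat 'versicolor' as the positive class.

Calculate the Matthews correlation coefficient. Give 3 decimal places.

MCC = (TP·TN − FP·FN) / √((TP+FP)(TP+FN)(TN+FP)(TN+FN))
Numerator = 11·7 − 9·15 = -58
Denominator = √(20·26·16·22) = √183040 = 427.8317
MCC = -58 / 427.8317 = -0.136

-0.136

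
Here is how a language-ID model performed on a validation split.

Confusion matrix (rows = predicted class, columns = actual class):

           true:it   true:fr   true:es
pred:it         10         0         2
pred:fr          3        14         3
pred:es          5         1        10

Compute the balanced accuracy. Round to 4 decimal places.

0.7185

Balanced accuracy = mean of per-class recall.
  it: recall = 10/18 = 0.55556
  fr: recall = 14/15 = 0.93333
  es: recall = 10/15 = 0.66667
Mean = (0.55556 + 0.93333 + 0.66667) / 3 = 0.7185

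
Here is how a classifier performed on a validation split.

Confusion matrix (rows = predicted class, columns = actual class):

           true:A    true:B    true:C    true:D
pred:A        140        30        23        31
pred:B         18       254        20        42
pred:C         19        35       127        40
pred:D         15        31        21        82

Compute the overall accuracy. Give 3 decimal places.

Accuracy = trace / total = (140+254+127+82=603) / 928 = 603/928 = 0.650

0.650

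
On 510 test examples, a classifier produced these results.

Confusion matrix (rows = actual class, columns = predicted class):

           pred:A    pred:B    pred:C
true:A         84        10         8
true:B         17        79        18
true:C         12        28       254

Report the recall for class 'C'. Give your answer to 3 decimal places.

Treat 'C' as positive and all other classes as negative.
recall = TP/(TP+FN).
C: TP=254, FN=12+28=40 → 254/294 = 0.8639

0.864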